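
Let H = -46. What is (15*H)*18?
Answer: -12420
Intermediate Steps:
(15*H)*18 = (15*(-46))*18 = -690*18 = -12420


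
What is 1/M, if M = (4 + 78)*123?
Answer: 1/10086 ≈ 9.9147e-5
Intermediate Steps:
M = 10086 (M = 82*123 = 10086)
1/M = 1/10086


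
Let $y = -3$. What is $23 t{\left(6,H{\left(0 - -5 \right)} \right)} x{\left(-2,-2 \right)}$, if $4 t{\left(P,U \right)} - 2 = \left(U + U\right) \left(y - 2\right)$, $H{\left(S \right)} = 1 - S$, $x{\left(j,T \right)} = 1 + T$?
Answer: $- \frac{483}{2} \approx -241.5$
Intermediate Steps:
$t{\left(P,U \right)} = \frac{1}{2} - \frac{5 U}{2}$ ($t{\left(P,U \right)} = \frac{1}{2} + \frac{\left(U + U\right) \left(-3 - 2\right)}{4} = \frac{1}{2} + \frac{2 U \left(-5\right)}{4} = \frac{1}{2} + \frac{\left(-10\right) U}{4} = \frac{1}{2} - \frac{5 U}{2}$)
$23 t{\left(6,H{\left(0 - -5 \right)} \right)} x{\left(-2,-2 \right)} = 23 \left(\frac{1}{2} - \frac{5 \left(1 - \left(0 - -5\right)\right)}{2}\right) \left(1 - 2\right) = 23 \left(\frac{1}{2} - \frac{5 \left(1 - \left(0 + 5\right)\right)}{2}\right) \left(-1\right) = 23 \left(\frac{1}{2} - \frac{5 \left(1 - 5\right)}{2}\right) \left(-1\right) = 23 \left(\frac{1}{2} - -10\right) \left(-1\right) = 23 \left(\frac{1}{2} + 10\right) \left(-1\right) = 23 \cdot \frac{21}{2} \left(-1\right) = \frac{483}{2} \left(-1\right) = - \frac{483}{2}$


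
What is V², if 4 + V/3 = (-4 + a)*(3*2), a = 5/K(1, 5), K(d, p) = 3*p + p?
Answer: 25281/4 ≈ 6320.3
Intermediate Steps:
K(d, p) = 4*p
a = ¼ (a = 5/((4*5)) = 5/20 = 5*(1/20) = ¼ ≈ 0.25000)
V = -159/2 (V = -12 + 3*((-4 + ¼)*(3*2)) = -12 + 3*(-15/4*6) = -12 + 3*(-45/2) = -12 - 135/2 = -159/2 ≈ -79.500)
V² = (-159/2)² = 25281/4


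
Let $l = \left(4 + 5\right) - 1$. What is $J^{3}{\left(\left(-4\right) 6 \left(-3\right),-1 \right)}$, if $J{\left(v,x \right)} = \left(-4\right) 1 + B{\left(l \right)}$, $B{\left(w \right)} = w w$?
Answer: $216000$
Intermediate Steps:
$l = 8$ ($l = 9 - 1 = 8$)
$B{\left(w \right)} = w^{2}$
$J{\left(v,x \right)} = 60$ ($J{\left(v,x \right)} = \left(-4\right) 1 + 8^{2} = -4 + 64 = 60$)
$J^{3}{\left(\left(-4\right) 6 \left(-3\right),-1 \right)} = 60^{3} = 216000$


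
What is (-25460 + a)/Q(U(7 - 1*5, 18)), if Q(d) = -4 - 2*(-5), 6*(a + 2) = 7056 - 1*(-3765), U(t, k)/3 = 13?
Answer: -47317/12 ≈ -3943.1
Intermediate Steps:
U(t, k) = 39 (U(t, k) = 3*13 = 39)
a = 3603/2 (a = -2 + (7056 - 1*(-3765))/6 = -2 + (7056 + 3765)/6 = -2 + (⅙)*10821 = -2 + 3607/2 = 3603/2 ≈ 1801.5)
Q(d) = 6 (Q(d) = -4 + 10 = 6)
(-25460 + a)/Q(U(7 - 1*5, 18)) = (-25460 + 3603/2)/6 = -47317/2*⅙ = -47317/12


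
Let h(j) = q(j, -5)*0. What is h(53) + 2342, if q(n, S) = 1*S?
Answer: 2342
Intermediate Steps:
q(n, S) = S
h(j) = 0 (h(j) = -5*0 = 0)
h(53) + 2342 = 0 + 2342 = 2342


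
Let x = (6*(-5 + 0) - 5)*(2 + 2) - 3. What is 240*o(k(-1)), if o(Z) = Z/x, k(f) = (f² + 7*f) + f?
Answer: 1680/143 ≈ 11.748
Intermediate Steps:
k(f) = f² + 8*f
x = -143 (x = (6*(-5) - 5)*4 - 3 = (-30 - 5)*4 - 3 = -35*4 - 3 = -140 - 3 = -143)
o(Z) = -Z/143 (o(Z) = Z/(-143) = Z*(-1/143) = -Z/143)
240*o(k(-1)) = 240*(-(-1)*(8 - 1)/143) = 240*(-(-1)*7/143) = 240*(-1/143*(-7)) = 240*(7/143) = 1680/143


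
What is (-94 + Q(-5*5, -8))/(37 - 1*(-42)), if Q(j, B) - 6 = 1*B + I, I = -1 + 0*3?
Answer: -97/79 ≈ -1.2278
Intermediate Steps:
I = -1 (I = -1 + 0 = -1)
Q(j, B) = 5 + B (Q(j, B) = 6 + (1*B - 1) = 6 + (B - 1) = 6 + (-1 + B) = 5 + B)
(-94 + Q(-5*5, -8))/(37 - 1*(-42)) = (-94 + (5 - 8))/(37 - 1*(-42)) = (-94 - 3)/(37 + 42) = -97/79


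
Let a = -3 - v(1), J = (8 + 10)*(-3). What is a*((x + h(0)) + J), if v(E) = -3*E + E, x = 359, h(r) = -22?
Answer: -283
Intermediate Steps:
J = -54 (J = 18*(-3) = -54)
v(E) = -2*E
a = -1 (a = -3 - (-2) = -3 - 1*(-2) = -3 + 2 = -1)
a*((x + h(0)) + J) = -((359 - 22) - 54) = -(337 - 54) = -1*283 = -283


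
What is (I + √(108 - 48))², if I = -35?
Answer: 1285 - 140*√15 ≈ 742.78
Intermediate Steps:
(I + √(108 - 48))² = (-35 + √(108 - 48))² = (-35 + √60)² = (-35 + 2*√15)²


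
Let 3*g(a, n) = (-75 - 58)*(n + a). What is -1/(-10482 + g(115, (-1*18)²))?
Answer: 3/89833 ≈ 3.3395e-5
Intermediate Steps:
g(a, n) = -133*a/3 - 133*n/3 (g(a, n) = ((-75 - 58)*(n + a))/3 = (-133*(a + n))/3 = (-133*a - 133*n)/3 = -133*a/3 - 133*n/3)
-1/(-10482 + g(115, (-1*18)²)) = -1/(-10482 + (-133/3*115 - 133*(-1*18)²/3)) = -1/(-10482 + (-15295/3 - 133/3*(-18)²)) = -1/(-10482 + (-15295/3 - 133/3*324)) = -1/(-10482 + (-15295/3 - 14364)) = -1/(-10482 - 58387/3) = -1/(-89833/3) = -1*(-3/89833) = 3/89833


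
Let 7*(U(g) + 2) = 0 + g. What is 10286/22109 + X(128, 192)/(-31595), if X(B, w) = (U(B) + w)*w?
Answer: -3914201834/4889736985 ≈ -0.80049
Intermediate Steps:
U(g) = -2 + g/7 (U(g) = -2 + (0 + g)/7 = -2 + g/7)
X(B, w) = w*(-2 + w + B/7) (X(B, w) = ((-2 + B/7) + w)*w = (-2 + w + B/7)*w = w*(-2 + w + B/7))
10286/22109 + X(128, 192)/(-31595) = 10286/22109 + ((⅐)*192*(-14 + 128 + 7*192))/(-31595) = 10286*(1/22109) + ((⅐)*192*(-14 + 128 + 1344))*(-1/31595) = 10286/22109 + ((⅐)*192*1458)*(-1/31595) = 10286/22109 + (279936/7)*(-1/31595) = 10286/22109 - 279936/221165 = -3914201834/4889736985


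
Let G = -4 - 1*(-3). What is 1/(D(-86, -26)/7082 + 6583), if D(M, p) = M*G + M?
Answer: 1/6583 ≈ 0.00015191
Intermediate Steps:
G = -1 (G = -4 + 3 = -1)
D(M, p) = 0 (D(M, p) = M*(-1) + M = -M + M = 0)
1/(D(-86, -26)/7082 + 6583) = 1/(0/7082 + 6583) = 1/(0*(1/7082) + 6583) = 1/(0 + 6583) = 1/6583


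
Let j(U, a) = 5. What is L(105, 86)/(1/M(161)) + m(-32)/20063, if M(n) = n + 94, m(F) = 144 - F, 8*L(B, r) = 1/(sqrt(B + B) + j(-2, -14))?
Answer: -5063969/5938648 + 51*sqrt(210)/296 ≈ 1.6441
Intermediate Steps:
L(B, r) = 1/(8*(5 + sqrt(2)*sqrt(B))) (L(B, r) = 1/(8*(sqrt(B + B) + 5)) = 1/(8*(sqrt(2*B) + 5)) = 1/(8*(sqrt(2)*sqrt(B) + 5)) = 1/(8*(5 + sqrt(2)*sqrt(B))))
M(n) = 94 + n
L(105, 86)/(1/M(161)) + m(-32)/20063 = (1/(8*(5 + sqrt(2)*sqrt(105))))/(1/(94 + 161)) + (144 - 1*(-32))/20063 = (1/(8*(5 + sqrt(210))))/(1/255) + (144 + 32)*(1/20063) = (1/(8*(5 + sqrt(210))))/(1/255) + 176*(1/20063) = (1/(8*(5 + sqrt(210))))*255 + 176/20063 = 255/(8*(5 + sqrt(210))) + 176/20063 = 176/20063 + 255/(8*(5 + sqrt(210)))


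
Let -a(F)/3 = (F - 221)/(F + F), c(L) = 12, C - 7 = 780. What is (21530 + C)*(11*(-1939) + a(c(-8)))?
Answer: -3803330091/8 ≈ -4.7542e+8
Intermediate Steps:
C = 787 (C = 7 + 780 = 787)
a(F) = -3*(-221 + F)/(2*F) (a(F) = -3*(F - 221)/(F + F) = -3*(-221 + F)/(2*F))
(21530 + C)*(11*(-1939) + a(c(-8))) = (21530 + 787)*(11*(-1939) + (3/2)*(221 - 1*12)/12) = 22317*(-21329 + (3/2)*(1/12)*(221 - 12)) = 22317*(-21329 + (3/2)*(1/12)*209) = 22317*(-21329 + 209/8) = 22317*(-170423/8) = -3803330091/8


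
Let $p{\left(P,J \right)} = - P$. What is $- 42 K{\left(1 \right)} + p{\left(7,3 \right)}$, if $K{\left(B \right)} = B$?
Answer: $-49$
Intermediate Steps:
$- 42 K{\left(1 \right)} + p{\left(7,3 \right)} = \left(-42\right) 1 - 7 = -42 - 7 = -49$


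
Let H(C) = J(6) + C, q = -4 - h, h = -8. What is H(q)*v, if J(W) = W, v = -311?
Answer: -3110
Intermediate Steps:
q = 4 (q = -4 - 1*(-8) = -4 + 8 = 4)
H(C) = 6 + C
H(q)*v = (6 + 4)*(-311) = 10*(-311) = -3110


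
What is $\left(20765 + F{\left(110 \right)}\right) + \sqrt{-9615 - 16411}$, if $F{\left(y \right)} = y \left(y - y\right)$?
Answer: $20765 + 13 i \sqrt{154} \approx 20765.0 + 161.33 i$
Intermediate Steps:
$F{\left(y \right)} = 0$ ($F{\left(y \right)} = y 0 = 0$)
$\left(20765 + F{\left(110 \right)}\right) + \sqrt{-9615 - 16411} = \left(20765 + 0\right) + \sqrt{-9615 - 16411} = 20765 + \sqrt{-26026} = 20765 + 13 i \sqrt{154}$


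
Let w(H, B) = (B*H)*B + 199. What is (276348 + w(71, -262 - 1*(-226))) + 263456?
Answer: 632019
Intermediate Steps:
w(H, B) = 199 + H*B² (w(H, B) = H*B² + 199 = 199 + H*B²)
(276348 + w(71, -262 - 1*(-226))) + 263456 = (276348 + (199 + 71*(-262 - 1*(-226))²)) + 263456 = (276348 + (199 + 71*(-262 + 226)²)) + 263456 = (276348 + (199 + 71*(-36)²)) + 263456 = (276348 + (199 + 71*1296)) + 263456 = (276348 + (199 + 92016)) + 263456 = (276348 + 92215) + 263456 = 368563 + 263456 = 632019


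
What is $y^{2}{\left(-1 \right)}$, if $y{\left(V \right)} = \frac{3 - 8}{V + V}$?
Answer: $\frac{25}{4} \approx 6.25$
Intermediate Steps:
$y{\left(V \right)} = - \frac{5}{2 V}$
$y^{2}{\left(-1 \right)} = \left(- \frac{5}{2 \left(-1\right)}\right)^{2} = \left(\left(- \frac{5}{2}\right) \left(-1\right)\right)^{2} = \left(\frac{5}{2}\right)^{2} = \frac{25}{4}$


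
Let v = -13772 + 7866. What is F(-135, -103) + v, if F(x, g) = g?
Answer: -6009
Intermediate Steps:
v = -5906
F(-135, -103) + v = -103 - 5906 = -6009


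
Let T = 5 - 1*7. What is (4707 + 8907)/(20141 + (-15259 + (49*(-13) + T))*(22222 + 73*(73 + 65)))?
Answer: -13614/513421667 ≈ -2.6516e-5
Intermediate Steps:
T = -2 (T = 5 - 7 = -2)
(4707 + 8907)/(20141 + (-15259 + (49*(-13) + T))*(22222 + 73*(73 + 65))) = (4707 + 8907)/(20141 + (-15259 + (49*(-13) - 2))*(22222 + 73*(73 + 65))) = 13614/(20141 + (-15259 + (-637 - 2))*(22222 + 73*138)) = 13614/(20141 + (-15259 - 639)*(22222 + 10074)) = 13614/(20141 - 15898*32296) = 13614/(20141 - 513441808) = 13614/(-513421667) = 13614*(-1/513421667) = -13614/513421667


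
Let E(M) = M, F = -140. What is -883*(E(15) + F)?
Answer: 110375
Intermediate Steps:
-883*(E(15) + F) = -883*(15 - 140) = -883*(-125) = 110375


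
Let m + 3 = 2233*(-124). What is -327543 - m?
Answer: -50648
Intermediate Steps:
m = -276895 (m = -3 + 2233*(-124) = -3 - 276892 = -276895)
-327543 - m = -327543 - 1*(-276895) = -327543 + 276895 = -50648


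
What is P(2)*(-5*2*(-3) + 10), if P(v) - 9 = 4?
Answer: 520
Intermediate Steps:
P(v) = 13 (P(v) = 9 + 4 = 13)
P(2)*(-5*2*(-3) + 10) = 13*(-5*2*(-3) + 10) = 13*(-10*(-3) + 10) = 13*(30 + 10) = 13*40 = 520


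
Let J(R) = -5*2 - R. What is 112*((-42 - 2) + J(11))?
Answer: -7280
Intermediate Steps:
J(R) = -10 - R
112*((-42 - 2) + J(11)) = 112*((-42 - 2) + (-10 - 1*11)) = 112*(-44 + (-10 - 11)) = 112*(-44 - 21) = 112*(-65) = -7280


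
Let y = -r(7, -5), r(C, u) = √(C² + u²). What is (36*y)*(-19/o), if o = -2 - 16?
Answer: -38*√74 ≈ -326.89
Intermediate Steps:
o = -18
y = -√74 (y = -√(7² + (-5)²) = -√(49 + 25) = -√74 ≈ -8.6023)
(36*y)*(-19/o) = (36*(-√74))*(-19/(-18)) = (-36*√74)*(-19*(-1/18)) = -36*√74*(19/18) = -38*√74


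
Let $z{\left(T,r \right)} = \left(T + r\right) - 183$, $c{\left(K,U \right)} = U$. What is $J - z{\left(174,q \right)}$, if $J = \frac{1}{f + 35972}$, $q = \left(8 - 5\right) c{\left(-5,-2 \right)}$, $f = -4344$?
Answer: $\frac{474421}{31628} \approx 15.0$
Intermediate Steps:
$q = -6$ ($q = \left(8 - 5\right) \left(-2\right) = 3 \left(-2\right) = -6$)
$z{\left(T,r \right)} = -183 + T + r$
$J = \frac{1}{31628}$ ($J = \frac{1}{-4344 + 35972} = \frac{1}{31628} \approx 3.1618 \cdot 10^{-5}$)
$J - z{\left(174,q \right)} = \frac{1}{31628} - \left(-183 + 174 - 6\right) = \frac{1}{31628} - -15 = \frac{1}{31628} + 15 = \frac{474421}{31628}$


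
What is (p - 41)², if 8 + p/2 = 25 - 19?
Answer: 2025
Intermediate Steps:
p = -4 (p = -16 + 2*(25 - 19) = -16 + 2*6 = -16 + 12 = -4)
(p - 41)² = (-4 - 41)² = (-45)² = 2025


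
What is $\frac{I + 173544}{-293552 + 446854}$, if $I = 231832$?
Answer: $\frac{202688}{76651} \approx 2.6443$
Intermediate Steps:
$\frac{I + 173544}{-293552 + 446854} = \frac{231832 + 173544}{-293552 + 446854} = \frac{405376}{153302} = 405376 \cdot \frac{1}{153302} = \frac{202688}{76651}$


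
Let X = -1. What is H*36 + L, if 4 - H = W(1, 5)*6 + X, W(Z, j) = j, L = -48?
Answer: -948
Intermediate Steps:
H = -25 (H = 4 - (5*6 - 1) = 4 - (30 - 1) = 4 - 1*29 = 4 - 29 = -25)
H*36 + L = -25*36 - 48 = -900 - 48 = -948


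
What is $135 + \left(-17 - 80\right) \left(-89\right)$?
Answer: $8768$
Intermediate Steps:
$135 + \left(-17 - 80\right) \left(-89\right) = 135 - -8633 = 135 + 8633 = 8768$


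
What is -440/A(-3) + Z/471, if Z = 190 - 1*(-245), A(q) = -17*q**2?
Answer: 91265/24021 ≈ 3.7994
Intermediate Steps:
Z = 435 (Z = 190 + 245 = 435)
-440/A(-3) + Z/471 = -440/((-17*(-3)**2)) + 435/471 = -440/((-17*9)) + 435*(1/471) = -440/(-153) + 145/157 = -440*(-1/153) + 145/157 = 440/153 + 145/157 = 91265/24021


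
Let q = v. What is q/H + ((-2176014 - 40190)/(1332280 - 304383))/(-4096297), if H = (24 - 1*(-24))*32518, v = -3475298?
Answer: -7316493448539831313/3286064656822700688 ≈ -2.2265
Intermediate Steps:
q = -3475298
H = 1560864 (H = (24 + 24)*32518 = 48*32518 = 1560864)
q/H + ((-2176014 - 40190)/(1332280 - 304383))/(-4096297) = -3475298/1560864 + ((-2176014 - 40190)/(1332280 - 304383))/(-4096297) = -3475298*1/1560864 - 2216204/1027897*(-1/4096297) = -1737649/780432 - 2216204*1/1027897*(-1/4096297) = -1737649/780432 - 2216204/1027897*(-1/4096297) = -1737649/780432 + 2216204/4210571397409 = -7316493448539831313/3286064656822700688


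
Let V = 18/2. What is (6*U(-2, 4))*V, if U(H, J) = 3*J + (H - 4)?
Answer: 324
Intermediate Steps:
U(H, J) = -4 + H + 3*J (U(H, J) = 3*J + (-4 + H) = -4 + H + 3*J)
V = 9 (V = 18*(1/2) = 9)
(6*U(-2, 4))*V = (6*(-4 - 2 + 3*4))*9 = (6*(-4 - 2 + 12))*9 = (6*6)*9 = 36*9 = 324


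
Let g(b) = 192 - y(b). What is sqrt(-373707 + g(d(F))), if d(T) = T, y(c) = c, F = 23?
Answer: I*sqrt(373538) ≈ 611.18*I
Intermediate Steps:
g(b) = 192 - b
sqrt(-373707 + g(d(F))) = sqrt(-373707 + (192 - 1*23)) = sqrt(-373707 + (192 - 23)) = sqrt(-373707 + 169) = sqrt(-373538) = I*sqrt(373538)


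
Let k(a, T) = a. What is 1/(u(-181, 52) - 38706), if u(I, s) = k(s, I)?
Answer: -1/38654 ≈ -2.5871e-5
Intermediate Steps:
u(I, s) = s
1/(u(-181, 52) - 38706) = 1/(52 - 38706) = 1/(-38654) = -1/38654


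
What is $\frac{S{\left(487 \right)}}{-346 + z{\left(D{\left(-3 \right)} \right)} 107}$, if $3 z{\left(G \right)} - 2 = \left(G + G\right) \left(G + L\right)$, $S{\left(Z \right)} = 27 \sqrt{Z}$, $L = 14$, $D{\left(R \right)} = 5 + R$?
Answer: $\frac{27 \sqrt{487}}{2008} \approx 0.29673$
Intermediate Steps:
$z{\left(G \right)} = \frac{2}{3} + \frac{2 G \left(14 + G\right)}{3}$ ($z{\left(G \right)} = \frac{2}{3} + \frac{\left(G + G\right) \left(G + 14\right)}{3} = \frac{2}{3} + \frac{2 G \left(14 + G\right)}{3}$)
$\frac{S{\left(487 \right)}}{-346 + z{\left(D{\left(-3 \right)} \right)} 107} = \frac{27 \sqrt{487}}{-346 + \left(\frac{2}{3} + \frac{2 \left(5 - 3\right)^{2}}{3} + \frac{28 \left(5 - 3\right)}{3}\right) 107} = \frac{27 \sqrt{487}}{-346 + \left(\frac{2}{3} + \frac{2 \cdot 2^{2}}{3} + \frac{28}{3} \cdot 2\right) 107} = \frac{27 \sqrt{487}}{-346 + \left(\frac{2}{3} + \frac{2}{3} \cdot 4 + \frac{56}{3}\right) 107} = \frac{27 \sqrt{487}}{-346 + \left(\frac{2}{3} + \frac{8}{3} + \frac{56}{3}\right) 107} = \frac{27 \sqrt{487}}{-346 + 22 \cdot 107} = \frac{27 \sqrt{487}}{-346 + 2354} = \frac{27 \sqrt{487}}{2008}$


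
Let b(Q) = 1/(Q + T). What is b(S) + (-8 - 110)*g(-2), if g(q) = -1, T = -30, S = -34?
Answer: 7551/64 ≈ 117.98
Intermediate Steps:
b(Q) = 1/(-30 + Q) (b(Q) = 1/(Q - 30) = 1/(-30 + Q))
b(S) + (-8 - 110)*g(-2) = 1/(-30 - 34) + (-8 - 110)*(-1) = 1/(-64) - 118*(-1) = -1/64 + 118 = 7551/64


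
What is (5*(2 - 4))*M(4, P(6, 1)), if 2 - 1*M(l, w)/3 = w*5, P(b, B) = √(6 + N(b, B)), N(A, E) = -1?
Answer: -60 + 150*√5 ≈ 275.41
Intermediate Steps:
P(b, B) = √5 (P(b, B) = √(6 - 1) = √5)
M(l, w) = 6 - 15*w (M(l, w) = 6 - 3*w*5 = 6 - 15*w)
(5*(2 - 4))*M(4, P(6, 1)) = (5*(2 - 4))*(6 - 15*√5) = (5*(-2))*(6 - 15*√5) = -10*(6 - 15*√5) = -60 + 150*√5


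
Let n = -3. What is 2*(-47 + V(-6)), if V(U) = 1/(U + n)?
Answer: -848/9 ≈ -94.222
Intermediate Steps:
V(U) = 1/(-3 + U) (V(U) = 1/(U - 3) = 1/(-3 + U))
2*(-47 + V(-6)) = 2*(-47 + 1/(-3 - 6)) = 2*(-47 + 1/(-9)) = 2*(-47 - 1/9) = 2*(-424/9) = -848/9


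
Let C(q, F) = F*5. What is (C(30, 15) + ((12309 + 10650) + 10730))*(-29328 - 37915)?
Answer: -2270392652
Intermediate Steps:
C(q, F) = 5*F
(C(30, 15) + ((12309 + 10650) + 10730))*(-29328 - 37915) = (5*15 + ((12309 + 10650) + 10730))*(-29328 - 37915) = (75 + (22959 + 10730))*(-67243) = (75 + 33689)*(-67243) = 33764*(-67243) = -2270392652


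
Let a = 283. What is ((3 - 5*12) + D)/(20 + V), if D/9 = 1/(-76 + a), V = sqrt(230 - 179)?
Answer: -26200/8027 + 1310*sqrt(51)/8027 ≈ -2.0985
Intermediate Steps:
V = sqrt(51) ≈ 7.1414
D = 1/23 (D = 9/(-76 + 283) = 9/207 = 9*(1/207) = 1/23 ≈ 0.043478)
((3 - 5*12) + D)/(20 + V) = ((3 - 5*12) + 1/23)/(20 + sqrt(51)) = ((3 - 60) + 1/23)/(20 + sqrt(51)) = (-57 + 1/23)/(20 + sqrt(51)) = -1310/(23*(20 + sqrt(51)))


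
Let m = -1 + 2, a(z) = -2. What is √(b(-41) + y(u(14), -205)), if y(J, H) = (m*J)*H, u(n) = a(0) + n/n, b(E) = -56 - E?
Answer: √190 ≈ 13.784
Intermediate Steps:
m = 1
u(n) = -1 (u(n) = -2 + n/n = -2 + 1 = -1)
y(J, H) = H*J (y(J, H) = (1*J)*H = J*H = H*J)
√(b(-41) + y(u(14), -205)) = √((-56 - 1*(-41)) - 205*(-1)) = √((-56 + 41) + 205) = √(-15 + 205) = √190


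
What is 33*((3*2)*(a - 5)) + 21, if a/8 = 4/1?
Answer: 5367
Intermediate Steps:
a = 32 (a = 8*(4/1) = 8*(4*1) = 8*4 = 32)
33*((3*2)*(a - 5)) + 21 = 33*((3*2)*(32 - 5)) + 21 = 33*(6*27) + 21 = 33*162 + 21 = 5346 + 21 = 5367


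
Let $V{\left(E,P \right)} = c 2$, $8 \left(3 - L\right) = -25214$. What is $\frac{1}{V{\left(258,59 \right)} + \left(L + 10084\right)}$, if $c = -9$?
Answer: $\frac{4}{52883} \approx 7.5639 \cdot 10^{-5}$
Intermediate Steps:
$L = \frac{12619}{4}$ ($L = 3 - - \frac{12607}{4} = 3 + \frac{12607}{4} = \frac{12619}{4} \approx 3154.8$)
$V{\left(E,P \right)} = -18$ ($V{\left(E,P \right)} = \left(-9\right) 2 = -18$)
$\frac{1}{V{\left(258,59 \right)} + \left(L + 10084\right)} = \frac{1}{-18 + \left(\frac{12619}{4} + 10084\right)} = \frac{1}{-18 + \frac{52955}{4}} = \frac{1}{\frac{52883}{4}} = \frac{4}{52883}$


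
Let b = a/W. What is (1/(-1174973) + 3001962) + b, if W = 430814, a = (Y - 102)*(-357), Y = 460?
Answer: 44693454650880268/14888082883 ≈ 3.0020e+6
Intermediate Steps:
a = -127806 (a = (460 - 102)*(-357) = 358*(-357) = -127806)
b = -3759/12671 (b = -127806/430814 = -127806*1/430814 = -3759/12671 ≈ -0.29666)
(1/(-1174973) + 3001962) + b = (1/(-1174973) + 3001962) - 3759/12671 = (-1/1174973 + 3001962) - 3759/12671 = 3527224297025/1174973 - 3759/12671 = 44693454650880268/14888082883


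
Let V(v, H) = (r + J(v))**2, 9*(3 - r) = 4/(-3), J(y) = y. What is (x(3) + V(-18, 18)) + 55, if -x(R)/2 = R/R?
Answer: 199438/729 ≈ 273.58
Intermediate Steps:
r = 85/27 (r = 3 - 4/(9*(-3)) = 3 - 4*(-1)/(9*3) = 3 - 1/9*(-4/3) = 3 + 4/27 = 85/27 ≈ 3.1481)
x(R) = -2 (x(R) = -2*R/R = -2*1 = -2)
V(v, H) = (85/27 + v)**2
(x(3) + V(-18, 18)) + 55 = (-2 + (85 + 27*(-18))**2/729) + 55 = (-2 + (85 - 486)**2/729) + 55 = (-2 + (1/729)*(-401)**2) + 55 = (-2 + (1/729)*160801) + 55 = (-2 + 160801/729) + 55 = 159343/729 + 55 = 199438/729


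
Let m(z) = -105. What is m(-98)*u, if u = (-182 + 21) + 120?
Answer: 4305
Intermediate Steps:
u = -41 (u = -161 + 120 = -41)
m(-98)*u = -105*(-41) = 4305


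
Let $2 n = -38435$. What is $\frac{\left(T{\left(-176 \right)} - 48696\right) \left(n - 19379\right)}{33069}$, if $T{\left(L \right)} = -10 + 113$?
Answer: $\frac{1250346483}{22046} \approx 56715.0$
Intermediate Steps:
$n = - \frac{38435}{2}$ ($n = \frac{1}{2} \left(-38435\right) = - \frac{38435}{2} \approx -19218.0$)
$T{\left(L \right)} = 103$
$\frac{\left(T{\left(-176 \right)} - 48696\right) \left(n - 19379\right)}{33069} = \frac{\left(103 - 48696\right) \left(- \frac{38435}{2} - 19379\right)}{33069} = \left(-48593\right) \left(- \frac{77193}{2}\right) \frac{1}{33069} = \frac{3751039449}{2} \cdot \frac{1}{33069} = \frac{1250346483}{22046}$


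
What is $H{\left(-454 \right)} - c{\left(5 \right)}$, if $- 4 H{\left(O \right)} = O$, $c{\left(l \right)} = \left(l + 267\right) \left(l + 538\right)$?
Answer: $- \frac{295165}{2} \approx -1.4758 \cdot 10^{5}$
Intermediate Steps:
$c{\left(l \right)} = \left(267 + l\right) \left(538 + l\right)$
$H{\left(O \right)} = - \frac{O}{4}$
$H{\left(-454 \right)} - c{\left(5 \right)} = \left(- \frac{1}{4}\right) \left(-454\right) - \left(143646 + 5^{2} + 805 \cdot 5\right) = \frac{227}{2} - \left(143646 + 25 + 4025\right) = \frac{227}{2} - 147696 = - \frac{295165}{2}$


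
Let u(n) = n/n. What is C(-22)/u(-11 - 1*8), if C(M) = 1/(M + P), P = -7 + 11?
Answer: -1/18 ≈ -0.055556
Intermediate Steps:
P = 4
u(n) = 1
C(M) = 1/(4 + M) (C(M) = 1/(M + 4) = 1/(4 + M))
C(-22)/u(-11 - 1*8) = 1/((4 - 22)*1) = 1/(-18) = -1/18*1 = -1/18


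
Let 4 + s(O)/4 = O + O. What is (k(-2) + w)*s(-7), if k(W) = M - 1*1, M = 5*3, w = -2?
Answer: -864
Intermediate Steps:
s(O) = -16 + 8*O (s(O) = -16 + 4*(O + O) = -16 + 4*(2*O) = -16 + 8*O)
M = 15
k(W) = 14 (k(W) = 15 - 1*1 = 15 - 1 = 14)
(k(-2) + w)*s(-7) = (14 - 2)*(-16 + 8*(-7)) = 12*(-16 - 56) = 12*(-72) = -864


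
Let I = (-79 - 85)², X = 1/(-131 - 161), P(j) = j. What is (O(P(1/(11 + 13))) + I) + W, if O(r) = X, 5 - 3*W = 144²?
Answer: 17507441/876 ≈ 19986.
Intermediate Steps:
X = -1/292 (X = 1/(-292) = -1/292 ≈ -0.0034247)
W = -20731/3 (W = 5/3 - ⅓*144² = 5/3 - ⅓*20736 = 5/3 - 6912 = -20731/3 ≈ -6910.3)
O(r) = -1/292
I = 26896 (I = (-164)² = 26896)
(O(P(1/(11 + 13))) + I) + W = (-1/292 + 26896) - 20731/3 = 7853631/292 - 20731/3 = 17507441/876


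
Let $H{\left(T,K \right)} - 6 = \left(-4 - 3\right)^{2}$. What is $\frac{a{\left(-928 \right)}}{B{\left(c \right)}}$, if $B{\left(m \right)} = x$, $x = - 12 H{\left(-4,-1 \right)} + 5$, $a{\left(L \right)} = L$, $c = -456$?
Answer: $\frac{928}{655} \approx 1.4168$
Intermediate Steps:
$H{\left(T,K \right)} = 55$ ($H{\left(T,K \right)} = 6 + \left(-4 - 3\right)^{2} = 6 + \left(-7\right)^{2} = 6 + 49 = 55$)
$x = -655$ ($x = \left(-12\right) 55 + 5 = -660 + 5 = -655$)
$B{\left(m \right)} = -655$
$\frac{a{\left(-928 \right)}}{B{\left(c \right)}} = - \frac{928}{-655} = \left(-928\right) \left(- \frac{1}{655}\right) = \frac{928}{655}$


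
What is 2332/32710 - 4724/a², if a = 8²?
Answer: -18121271/16747520 ≈ -1.0820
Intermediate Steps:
a = 64
2332/32710 - 4724/a² = 2332/32710 - 4724/(64²) = 2332*(1/32710) - 4724/4096 = 1166/16355 - 4724*1/4096 = 1166/16355 - 1181/1024 = -18121271/16747520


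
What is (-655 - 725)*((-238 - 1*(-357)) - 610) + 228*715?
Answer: 840600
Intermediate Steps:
(-655 - 725)*((-238 - 1*(-357)) - 610) + 228*715 = -1380*((-238 + 357) - 610) + 163020 = -1380*(119 - 610) + 163020 = -1380*(-491) + 163020 = 677580 + 163020 = 840600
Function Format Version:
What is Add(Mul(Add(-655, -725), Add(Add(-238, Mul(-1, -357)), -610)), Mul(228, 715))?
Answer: 840600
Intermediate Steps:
Add(Mul(Add(-655, -725), Add(Add(-238, Mul(-1, -357)), -610)), Mul(228, 715)) = Add(Mul(-1380, Add(Add(-238, 357), -610)), 163020) = Add(Mul(-1380, Add(119, -610)), 163020) = Add(Mul(-1380, -491), 163020) = Add(677580, 163020) = 840600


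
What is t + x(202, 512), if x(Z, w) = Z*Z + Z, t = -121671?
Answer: -80665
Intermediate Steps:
x(Z, w) = Z + Z**2 (x(Z, w) = Z**2 + Z = Z + Z**2)
t + x(202, 512) = -121671 + 202*(1 + 202) = -121671 + 202*203 = -121671 + 41006 = -80665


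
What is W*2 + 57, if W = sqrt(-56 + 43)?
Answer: 57 + 2*I*sqrt(13) ≈ 57.0 + 7.2111*I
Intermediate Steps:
W = I*sqrt(13) (W = sqrt(-13) = I*sqrt(13) ≈ 3.6056*I)
W*2 + 57 = (I*sqrt(13))*2 + 57 = 2*I*sqrt(13) + 57 = 57 + 2*I*sqrt(13)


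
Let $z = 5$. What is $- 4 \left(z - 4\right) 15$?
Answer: $-60$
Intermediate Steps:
$- 4 \left(z - 4\right) 15 = - 4 \left(5 - 4\right) 15 = \left(-4\right) 1 \cdot 15 = \left(-4\right) 15 = -60$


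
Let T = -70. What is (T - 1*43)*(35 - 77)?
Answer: 4746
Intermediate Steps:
(T - 1*43)*(35 - 77) = (-70 - 1*43)*(35 - 77) = (-70 - 43)*(-42) = -113*(-42) = 4746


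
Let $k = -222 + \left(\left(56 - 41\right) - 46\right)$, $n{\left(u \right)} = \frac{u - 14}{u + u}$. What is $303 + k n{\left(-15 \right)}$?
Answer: $\frac{1753}{30} \approx 58.433$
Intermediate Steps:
$n{\left(u \right)} = \frac{-14 + u}{2 u}$
$k = -253$ ($k = -222 + \left(15 - 46\right) = -222 - 31 = -253$)
$303 + k n{\left(-15 \right)} = 303 - 253 \frac{-14 - 15}{2 \left(-15\right)} = 303 - 253 \cdot \frac{1}{2} \left(- \frac{1}{15}\right) \left(-29\right) = 303 - \frac{7337}{30} = \frac{1753}{30}$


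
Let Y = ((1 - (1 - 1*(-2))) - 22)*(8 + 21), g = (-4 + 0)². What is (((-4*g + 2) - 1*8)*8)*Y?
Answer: 389760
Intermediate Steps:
g = 16 (g = (-4)² = 16)
Y = -696 (Y = ((1 - (1 + 2)) - 22)*29 = ((1 - 1*3) - 22)*29 = ((1 - 3) - 22)*29 = (-2 - 22)*29 = -24*29 = -696)
(((-4*g + 2) - 1*8)*8)*Y = (((-4*16 + 2) - 1*8)*8)*(-696) = (((-64 + 2) - 8)*8)*(-696) = ((-62 - 8)*8)*(-696) = -70*8*(-696) = -560*(-696) = 389760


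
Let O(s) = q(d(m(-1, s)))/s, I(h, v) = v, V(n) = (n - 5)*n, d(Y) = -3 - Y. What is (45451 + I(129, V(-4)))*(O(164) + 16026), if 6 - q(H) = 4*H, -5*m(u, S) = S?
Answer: 298866738599/410 ≈ 7.2894e+8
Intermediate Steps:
m(u, S) = -S/5
V(n) = n*(-5 + n) (V(n) = (-5 + n)*n = n*(-5 + n))
q(H) = 6 - 4*H
O(s) = (18 - 4*s/5)/s (O(s) = (6 - 4*(-3 - (-1)*s/5))/s = (6 - 4*(-3 + s/5))/s = (6 + (12 - 4*s/5))/s = (18 - 4*s/5)/s)
(45451 + I(129, V(-4)))*(O(164) + 16026) = (45451 - 4*(-5 - 4))*((-4/5 + 18/164) + 16026) = (45451 - 4*(-9))*((-4/5 + 18*(1/164)) + 16026) = (45451 + 36)*((-4/5 + 9/82) + 16026) = 45487*(-283/410 + 16026) = 45487*(6570377/410) = 298866738599/410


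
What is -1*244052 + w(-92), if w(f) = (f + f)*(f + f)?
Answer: -210196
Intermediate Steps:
w(f) = 4*f² (w(f) = (2*f)*(2*f) = 4*f²)
-1*244052 + w(-92) = -1*244052 + 4*(-92)² = -244052 + 4*8464 = -244052 + 33856 = -210196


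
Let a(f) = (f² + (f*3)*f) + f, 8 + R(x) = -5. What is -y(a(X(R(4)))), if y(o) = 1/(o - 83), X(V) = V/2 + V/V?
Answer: -2/65 ≈ -0.030769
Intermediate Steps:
R(x) = -13 (R(x) = -8 - 5 = -13)
X(V) = 1 + V/2 (X(V) = V*(½) + 1 = V/2 + 1 = 1 + V/2)
a(f) = f + 4*f² (a(f) = (f² + (3*f)*f) + f = (f² + 3*f²) + f = 4*f² + f = f + 4*f²)
y(o) = 1/(-83 + o)
-y(a(X(R(4)))) = -1/(-83 + (1 + (½)*(-13))*(1 + 4*(1 + (½)*(-13)))) = -1/(-83 + (1 - 13/2)*(1 + 4*(1 - 13/2))) = -1/(-83 - 11*(1 + 4*(-11/2))/2) = -1/(-83 - 11*(1 - 22)/2) = -1/(-83 - 11/2*(-21)) = -1/(-83 + 231/2) = -1/65/2 = -1*2/65 = -2/65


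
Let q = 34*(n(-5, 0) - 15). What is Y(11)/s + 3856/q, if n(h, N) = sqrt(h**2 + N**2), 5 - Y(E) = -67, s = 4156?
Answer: -1000066/88315 ≈ -11.324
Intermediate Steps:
Y(E) = 72 (Y(E) = 5 - 1*(-67) = 5 + 67 = 72)
n(h, N) = sqrt(N**2 + h**2)
q = -340 (q = 34*(sqrt(0**2 + (-5)**2) - 15) = 34*(sqrt(0 + 25) - 15) = 34*(sqrt(25) - 15) = 34*(5 - 15) = 34*(-10) = -340)
Y(11)/s + 3856/q = 72/4156 + 3856/(-340) = 72*(1/4156) + 3856*(-1/340) = 18/1039 - 964/85 = -1000066/88315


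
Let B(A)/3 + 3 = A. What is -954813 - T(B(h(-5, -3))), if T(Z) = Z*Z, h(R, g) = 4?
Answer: -954822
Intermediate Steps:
B(A) = -9 + 3*A
T(Z) = Z²
-954813 - T(B(h(-5, -3))) = -954813 - (-9 + 3*4)² = -954813 - (-9 + 12)² = -954813 - 1*3² = -954813 - 1*9 = -954813 - 9 = -954822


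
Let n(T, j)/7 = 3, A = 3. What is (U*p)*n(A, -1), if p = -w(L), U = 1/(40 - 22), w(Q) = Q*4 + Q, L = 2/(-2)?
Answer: 35/6 ≈ 5.8333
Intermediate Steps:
L = -1 (L = 2*(-½) = -1)
w(Q) = 5*Q (w(Q) = 4*Q + Q = 5*Q)
U = 1/18 ≈ 0.055556
n(T, j) = 21 (n(T, j) = 7*3 = 21)
p = 5 (p = -5*(-1) = -1*(-5) = 5)
(U*p)*n(A, -1) = ((1/18)*5)*21 = (5/18)*21 = 35/6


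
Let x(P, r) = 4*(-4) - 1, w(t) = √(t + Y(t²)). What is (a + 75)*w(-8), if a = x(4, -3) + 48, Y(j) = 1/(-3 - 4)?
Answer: 106*I*√399/7 ≈ 302.48*I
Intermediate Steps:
Y(j) = -⅐ (Y(j) = 1/(-7) = -⅐)
w(t) = √(-⅐ + t) (w(t) = √(t - ⅐) = √(-⅐ + t))
x(P, r) = -17 (x(P, r) = -16 - 1 = -17)
a = 31 (a = -17 + 48 = 31)
(a + 75)*w(-8) = (31 + 75)*(√(-7 + 49*(-8))/7) = 106*(√(-7 - 392)/7) = 106*(√(-399)/7) = 106*((I*√399)/7) = 106*(I*√399/7) = 106*I*√399/7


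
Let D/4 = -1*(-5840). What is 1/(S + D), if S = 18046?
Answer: 1/41406 ≈ 2.4151e-5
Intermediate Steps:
D = 23360 (D = 4*(-1*(-5840)) = 4*5840 = 23360)
1/(S + D) = 1/(18046 + 23360) = 1/41406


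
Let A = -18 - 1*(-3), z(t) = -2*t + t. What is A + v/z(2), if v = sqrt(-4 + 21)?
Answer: -15 - sqrt(17)/2 ≈ -17.062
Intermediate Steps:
z(t) = -t
v = sqrt(17) ≈ 4.1231
A = -15 (A = -18 + 3 = -15)
A + v/z(2) = -15 + sqrt(17)/((-1*2)) = -15 + sqrt(17)/(-2) = -15 + sqrt(17)*(-1/2) = -15 - sqrt(17)/2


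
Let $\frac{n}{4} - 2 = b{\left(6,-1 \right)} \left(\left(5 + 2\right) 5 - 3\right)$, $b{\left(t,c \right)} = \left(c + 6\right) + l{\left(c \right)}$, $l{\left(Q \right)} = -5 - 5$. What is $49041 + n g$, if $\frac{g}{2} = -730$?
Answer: $971761$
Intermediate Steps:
$l{\left(Q \right)} = -10$ ($l{\left(Q \right)} = -5 - 5 = -10$)
$g = -1460$ ($g = 2 \left(-730\right) = -1460$)
$b{\left(t,c \right)} = -4 + c$ ($b{\left(t,c \right)} = \left(c + 6\right) - 10 = \left(6 + c\right) - 10 = -4 + c$)
$n = -632$ ($n = 8 + 4 \left(-4 - 1\right) \left(\left(5 + 2\right) 5 - 3\right) = 8 + 4 \left(- 5 \left(7 \cdot 5 - 3\right)\right) = 8 + 4 \left(- 5 \left(35 - 3\right)\right) = 8 + 4 \left(\left(-5\right) 32\right) = 8 + 4 \left(-160\right) = 8 - 640 = -632$)
$49041 + n g = 49041 - -922720 = 49041 + 922720 = 971761$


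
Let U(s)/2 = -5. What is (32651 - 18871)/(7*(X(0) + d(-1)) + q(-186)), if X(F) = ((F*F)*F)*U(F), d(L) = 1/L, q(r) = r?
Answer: -13780/193 ≈ -71.399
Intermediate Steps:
U(s) = -10 (U(s) = 2*(-5) = -10)
X(F) = -10*F³ (X(F) = ((F*F)*F)*(-10) = (F²*F)*(-10) = F³*(-10) = -10*F³)
(32651 - 18871)/(7*(X(0) + d(-1)) + q(-186)) = (32651 - 18871)/(7*(-10*0³ + 1/(-1)) - 186) = 13780/(7*(-10*0 - 1) - 186) = 13780/(7*(0 - 1) - 186) = 13780/(7*(-1) - 186) = 13780/(-7 - 186) = 13780/(-193) = 13780*(-1/193) = -13780/193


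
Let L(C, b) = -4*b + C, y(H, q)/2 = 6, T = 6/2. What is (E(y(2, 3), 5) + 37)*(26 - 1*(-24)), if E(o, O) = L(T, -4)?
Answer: 2800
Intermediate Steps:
T = 3 (T = 6*(½) = 3)
y(H, q) = 12 (y(H, q) = 2*6 = 12)
L(C, b) = C - 4*b
E(o, O) = 19 (E(o, O) = 3 - 4*(-4) = 3 + 16 = 19)
(E(y(2, 3), 5) + 37)*(26 - 1*(-24)) = (19 + 37)*(26 - 1*(-24)) = 56*(26 + 24) = 56*50 = 2800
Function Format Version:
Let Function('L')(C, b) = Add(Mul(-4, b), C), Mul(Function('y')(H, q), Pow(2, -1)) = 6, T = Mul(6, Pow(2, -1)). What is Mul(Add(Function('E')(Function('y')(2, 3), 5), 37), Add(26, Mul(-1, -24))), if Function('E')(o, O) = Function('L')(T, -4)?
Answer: 2800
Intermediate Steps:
T = 3 (T = Mul(6, Rational(1, 2)) = 3)
Function('y')(H, q) = 12 (Function('y')(H, q) = Mul(2, 6) = 12)
Function('L')(C, b) = Add(C, Mul(-4, b))
Function('E')(o, O) = 19 (Function('E')(o, O) = Add(3, Mul(-4, -4)) = Add(3, 16) = 19)
Mul(Add(Function('E')(Function('y')(2, 3), 5), 37), Add(26, Mul(-1, -24))) = Mul(Add(19, 37), Add(26, Mul(-1, -24))) = Mul(56, Add(26, 24)) = Mul(56, 50) = 2800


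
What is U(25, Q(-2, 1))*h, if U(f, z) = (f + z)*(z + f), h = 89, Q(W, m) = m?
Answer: 60164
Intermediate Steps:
U(f, z) = (f + z)² (U(f, z) = (f + z)*(f + z) = (f + z)²)
U(25, Q(-2, 1))*h = (25 + 1)²*89 = 26²*89 = 676*89 = 60164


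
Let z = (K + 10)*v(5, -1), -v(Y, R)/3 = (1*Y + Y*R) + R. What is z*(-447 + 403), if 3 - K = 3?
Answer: -1320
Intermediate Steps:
K = 0 (K = 3 - 1*3 = 3 - 3 = 0)
v(Y, R) = -3*R - 3*Y - 3*R*Y (v(Y, R) = -3*((1*Y + Y*R) + R) = -3*((Y + R*Y) + R) = -3*(R + Y + R*Y) = -3*R - 3*Y - 3*R*Y)
z = 30 (z = (0 + 10)*(-3*(-1) - 3*5 - 3*(-1)*5) = 10*(3 - 15 + 15) = 10*3 = 30)
z*(-447 + 403) = 30*(-447 + 403) = 30*(-44) = -1320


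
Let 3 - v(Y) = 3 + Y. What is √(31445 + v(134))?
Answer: 21*√71 ≈ 176.95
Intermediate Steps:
v(Y) = -Y (v(Y) = 3 - (3 + Y) = 3 + (-3 - Y) = -Y)
√(31445 + v(134)) = √(31445 - 1*134) = √(31445 - 134) = √31311 = 21*√71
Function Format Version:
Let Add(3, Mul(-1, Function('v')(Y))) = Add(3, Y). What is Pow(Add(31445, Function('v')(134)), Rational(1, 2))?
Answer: Mul(21, Pow(71, Rational(1, 2))) ≈ 176.95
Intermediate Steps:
Function('v')(Y) = Mul(-1, Y) (Function('v')(Y) = Add(3, Mul(-1, Add(3, Y))) = Add(3, Add(-3, Mul(-1, Y))) = Mul(-1, Y))
Pow(Add(31445, Function('v')(134)), Rational(1, 2)) = Pow(Add(31445, Mul(-1, 134)), Rational(1, 2)) = Pow(Add(31445, -134), Rational(1, 2)) = Pow(31311, Rational(1, 2)) = Mul(21, Pow(71, Rational(1, 2)))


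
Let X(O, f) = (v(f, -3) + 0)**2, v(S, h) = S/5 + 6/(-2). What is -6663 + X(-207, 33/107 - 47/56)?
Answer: -5972059111079/897601600 ≈ -6653.4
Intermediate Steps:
v(S, h) = -3 + S/5 (v(S, h) = S*(1/5) + 6*(-1/2) = S/5 - 3 = -3 + S/5)
X(O, f) = (-3 + f/5)**2 (X(O, f) = ((-3 + f/5) + 0)**2 = (-3 + f/5)**2)
-6663 + X(-207, 33/107 - 47/56) = -6663 + (-15 + (33/107 - 47/56))**2/25 = -6663 + (-15 - 3181/5992)**2/25 = -6663 + (-93061/5992)**2/25 = -6663 + (1/25)*(8660349721/35904064) = -6663 + 8660349721/897601600 = -5972059111079/897601600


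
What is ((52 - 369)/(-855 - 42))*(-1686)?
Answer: -178154/299 ≈ -595.83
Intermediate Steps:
((52 - 369)/(-855 - 42))*(-1686) = -317/(-897)*(-1686) = -317*(-1/897)*(-1686) = (317/897)*(-1686) = -178154/299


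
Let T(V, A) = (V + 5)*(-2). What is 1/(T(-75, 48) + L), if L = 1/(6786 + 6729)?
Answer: 13515/1892101 ≈ 0.0071429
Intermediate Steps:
T(V, A) = -10 - 2*V (T(V, A) = (5 + V)*(-2) = -10 - 2*V)
L = 1/13515 ≈ 7.3992e-5
1/(T(-75, 48) + L) = 1/((-10 - 2*(-75)) + 1/13515) = 1/((-10 + 150) + 1/13515) = 1/(140 + 1/13515) = 1/(1892101/13515) = 13515/1892101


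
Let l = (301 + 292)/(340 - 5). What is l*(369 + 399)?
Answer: 455424/335 ≈ 1359.5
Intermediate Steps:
l = 593/335 ≈ 1.7701
l*(369 + 399) = 593*(369 + 399)/335 = (593/335)*768 = 455424/335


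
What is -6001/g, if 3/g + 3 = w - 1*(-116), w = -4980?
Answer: 29206867/3 ≈ 9.7356e+6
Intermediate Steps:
g = -3/4867 (g = 3/(-3 + (-4980 - 1*(-116))) = 3/(-3 + (-4980 + 116)) = 3/(-3 - 4864) = 3/(-4867) = 3*(-1/4867) = -3/4867 ≈ -0.00061640)
-6001/g = -6001/(-3/4867) = -6001*(-4867/3) = 29206867/3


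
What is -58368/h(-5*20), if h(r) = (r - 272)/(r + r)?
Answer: -972800/31 ≈ -31381.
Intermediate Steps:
h(r) = (-272 + r)/(2*r) (h(r) = (-272 + r)/((2*r)) = (-272 + r)*(1/(2*r)) = (-272 + r)/(2*r))
-58368/h(-5*20) = -58368*(-200/(-272 - 5*20)) = -58368*(-200/(-272 - 100)) = -58368/((½)*(-1/100)*(-372)) = -58368/93/50 = -58368*50/93 = -972800/31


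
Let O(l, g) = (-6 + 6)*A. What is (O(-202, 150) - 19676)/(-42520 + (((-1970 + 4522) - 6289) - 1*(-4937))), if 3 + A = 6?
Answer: 4919/10330 ≈ 0.47619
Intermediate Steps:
A = 3 (A = -3 + 6 = 3)
O(l, g) = 0 (O(l, g) = (-6 + 6)*3 = 0*3 = 0)
(O(-202, 150) - 19676)/(-42520 + (((-1970 + 4522) - 6289) - 1*(-4937))) = (0 - 19676)/(-42520 + (((-1970 + 4522) - 6289) - 1*(-4937))) = -19676/(-42520 + ((2552 - 6289) + 4937)) = -19676/(-42520 + (-3737 + 4937)) = -19676/(-42520 + 1200) = -19676/(-41320) = -19676*(-1/41320) = 4919/10330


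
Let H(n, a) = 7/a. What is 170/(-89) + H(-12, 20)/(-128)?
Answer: -435823/227840 ≈ -1.9128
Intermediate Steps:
170/(-89) + H(-12, 20)/(-128) = 170/(-89) + (7/20)/(-128) = 170*(-1/89) + (7*(1/20))*(-1/128) = -170/89 + (7/20)*(-1/128) = -170/89 - 7/2560 = -435823/227840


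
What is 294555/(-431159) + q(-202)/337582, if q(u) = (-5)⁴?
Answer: -99166991635/145551517538 ≈ -0.68132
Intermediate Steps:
q(u) = 625
294555/(-431159) + q(-202)/337582 = 294555/(-431159) + 625/337582 = 294555*(-1/431159) + 625*(1/337582) = -294555/431159 + 625/337582 = -99166991635/145551517538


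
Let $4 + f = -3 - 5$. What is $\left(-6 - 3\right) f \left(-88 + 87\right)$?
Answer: $-108$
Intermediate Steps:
$f = -12$ ($f = -4 - 8 = -12$)
$\left(-6 - 3\right) f \left(-88 + 87\right) = \left(-6 - 3\right) \left(-12\right) \left(-88 + 87\right) = \left(-9\right) \left(-12\right) \left(-1\right) = 108 \left(-1\right) = -108$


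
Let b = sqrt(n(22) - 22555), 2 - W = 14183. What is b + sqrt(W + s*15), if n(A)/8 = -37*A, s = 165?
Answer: I*(sqrt(11706) + sqrt(29067)) ≈ 278.68*I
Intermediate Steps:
n(A) = -296*A (n(A) = 8*(-37*A) = -296*A)
W = -14181 (W = 2 - 1*14183 = 2 - 14183 = -14181)
b = I*sqrt(29067) (b = sqrt(-296*22 - 22555) = sqrt(-6512 - 22555) = sqrt(-29067) = I*sqrt(29067) ≈ 170.49*I)
b + sqrt(W + s*15) = I*sqrt(29067) + sqrt(-14181 + 165*15) = I*sqrt(29067) + sqrt(-14181 + 2475) = I*sqrt(29067) + sqrt(-11706) = I*sqrt(29067) + I*sqrt(11706) = I*sqrt(11706) + I*sqrt(29067)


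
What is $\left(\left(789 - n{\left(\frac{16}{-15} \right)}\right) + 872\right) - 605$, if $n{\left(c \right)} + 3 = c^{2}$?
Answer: $\frac{238019}{225} \approx 1057.9$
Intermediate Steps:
$n{\left(c \right)} = -3 + c^{2}$
$\left(\left(789 - n{\left(\frac{16}{-15} \right)}\right) + 872\right) - 605 = \left(\left(789 - \left(-3 + \left(\frac{16}{-15}\right)^{2}\right)\right) + 872\right) - 605 = \left(\left(789 - \left(-3 + \left(16 \left(- \frac{1}{15}\right)\right)^{2}\right)\right) + 872\right) - 605 = \left(\left(789 - \left(-3 + \left(- \frac{16}{15}\right)^{2}\right)\right) + 872\right) - 605 = \left(\left(789 - \left(-3 + \frac{256}{225}\right)\right) + 872\right) - 605 = \left(\left(789 - - \frac{419}{225}\right) + 872\right) - 605 = \left(\left(789 + \frac{419}{225}\right) + 872\right) - 605 = \left(\frac{177944}{225} + 872\right) - 605 = \frac{374144}{225} - 605 = \frac{238019}{225}$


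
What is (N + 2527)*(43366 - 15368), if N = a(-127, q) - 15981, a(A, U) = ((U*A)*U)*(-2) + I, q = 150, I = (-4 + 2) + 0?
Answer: 159631828912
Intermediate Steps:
I = -2 (I = -2 + 0 = -2)
a(A, U) = -2 - 2*A*U² (a(A, U) = ((U*A)*U)*(-2) - 2 = ((A*U)*U)*(-2) - 2 = (A*U²)*(-2) - 2 = -2*A*U² - 2 = -2 - 2*A*U²)
N = 5699017 (N = (-2 - 2*(-127)*150²) - 15981 = (-2 - 2*(-127)*22500) - 15981 = (-2 + 5715000) - 15981 = 5714998 - 15981 = 5699017)
(N + 2527)*(43366 - 15368) = (5699017 + 2527)*(43366 - 15368) = 5701544*27998 = 159631828912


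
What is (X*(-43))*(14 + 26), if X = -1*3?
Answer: 5160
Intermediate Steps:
X = -3
(X*(-43))*(14 + 26) = (-3*(-43))*(14 + 26) = 129*40 = 5160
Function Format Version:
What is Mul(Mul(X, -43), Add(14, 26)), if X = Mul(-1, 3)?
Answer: 5160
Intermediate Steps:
X = -3
Mul(Mul(X, -43), Add(14, 26)) = Mul(Mul(-3, -43), Add(14, 26)) = Mul(129, 40) = 5160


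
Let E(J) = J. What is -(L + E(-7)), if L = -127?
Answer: 134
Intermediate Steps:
-(L + E(-7)) = -(-127 - 7) = -1*(-134) = 134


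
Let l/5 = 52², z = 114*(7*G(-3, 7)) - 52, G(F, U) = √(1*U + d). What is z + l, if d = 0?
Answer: 13468 + 798*√7 ≈ 15579.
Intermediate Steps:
G(F, U) = √U (G(F, U) = √(1*U + 0) = √(U + 0) = √U)
z = -52 + 798*√7 (z = 114*(7*√7) - 52 = 798*√7 - 52 = -52 + 798*√7 ≈ 2059.3)
l = 13520 (l = 5*52² = 5*2704 = 13520)
z + l = (-52 + 798*√7) + 13520 = 13468 + 798*√7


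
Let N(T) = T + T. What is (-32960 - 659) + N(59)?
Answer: -33501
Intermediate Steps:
N(T) = 2*T
(-32960 - 659) + N(59) = (-32960 - 659) + 2*59 = -33619 + 118 = -33501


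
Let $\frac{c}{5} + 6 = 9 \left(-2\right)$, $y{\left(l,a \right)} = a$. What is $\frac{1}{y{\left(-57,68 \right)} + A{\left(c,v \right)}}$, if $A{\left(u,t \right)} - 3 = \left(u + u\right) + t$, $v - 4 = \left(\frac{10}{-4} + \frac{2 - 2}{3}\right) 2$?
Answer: $- \frac{1}{170} \approx -0.0058824$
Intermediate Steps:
$v = -1$ ($v = 4 + \left(\frac{10}{-4} + \frac{2 - 2}{3}\right) 2 = 4 + \left(10 \left(- \frac{1}{4}\right) + \left(2 - 2\right) \frac{1}{3}\right) 2 = 4 + \left(- \frac{5}{2} + 0 \cdot \frac{1}{3}\right) 2 = 4 + \left(- \frac{5}{2} + 0\right) 2 = 4 - 5 = -1$)
$c = -120$ ($c = -30 + 5 \cdot 9 \left(-2\right) = -30 + 5 \left(-18\right) = -30 - 90 = -120$)
$A{\left(u,t \right)} = 3 + t + 2 u$ ($A{\left(u,t \right)} = 3 + \left(\left(u + u\right) + t\right) = 3 + \left(2 u + t\right) = 3 + \left(t + 2 u\right) = 3 + t + 2 u$)
$\frac{1}{y{\left(-57,68 \right)} + A{\left(c,v \right)}} = \frac{1}{68 + \left(3 - 1 + 2 \left(-120\right)\right)} = \frac{1}{68 - 238} = \frac{1}{-170} = - \frac{1}{170}$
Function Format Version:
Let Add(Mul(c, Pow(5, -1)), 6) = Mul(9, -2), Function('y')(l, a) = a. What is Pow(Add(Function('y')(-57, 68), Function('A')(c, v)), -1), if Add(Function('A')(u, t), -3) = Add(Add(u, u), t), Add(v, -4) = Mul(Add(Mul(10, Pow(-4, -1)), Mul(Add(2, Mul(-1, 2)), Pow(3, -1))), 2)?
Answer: Rational(-1, 170) ≈ -0.0058824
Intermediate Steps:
v = -1 (v = Add(4, Mul(Add(Mul(10, Pow(-4, -1)), Mul(Add(2, Mul(-1, 2)), Pow(3, -1))), 2)) = Add(4, Mul(Add(Mul(10, Rational(-1, 4)), Mul(Add(2, -2), Rational(1, 3))), 2)) = Add(4, Mul(Add(Rational(-5, 2), Mul(0, Rational(1, 3))), 2)) = Add(4, Mul(Add(Rational(-5, 2), 0), 2)) = Add(4, Mul(Rational(-5, 2), 2)) = Add(4, -5) = -1)
c = -120 (c = Add(-30, Mul(5, Mul(9, -2))) = Add(-30, Mul(5, -18)) = Add(-30, -90) = -120)
Function('A')(u, t) = Add(3, t, Mul(2, u)) (Function('A')(u, t) = Add(3, Add(Add(u, u), t)) = Add(3, Add(Mul(2, u), t)) = Add(3, Add(t, Mul(2, u))) = Add(3, t, Mul(2, u)))
Pow(Add(Function('y')(-57, 68), Function('A')(c, v)), -1) = Pow(Add(68, Add(3, -1, Mul(2, -120))), -1) = Pow(Add(68, Add(3, -1, -240)), -1) = Pow(Add(68, -238), -1) = Pow(-170, -1) = Rational(-1, 170)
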